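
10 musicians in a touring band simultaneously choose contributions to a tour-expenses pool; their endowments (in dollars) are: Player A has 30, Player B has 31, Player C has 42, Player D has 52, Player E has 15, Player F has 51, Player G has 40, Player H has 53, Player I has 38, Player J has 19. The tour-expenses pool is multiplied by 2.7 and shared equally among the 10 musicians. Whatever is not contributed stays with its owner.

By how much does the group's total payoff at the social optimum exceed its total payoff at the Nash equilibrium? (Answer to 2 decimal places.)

The private return per contributed unit is 2.7/10 = 0.2700 < 1 for every player regardless of endowment, so the Nash equilibrium is zero contribution and the group total is Σ E_j = 30 + 31 + 42 + 52 + 15 + 51 + 40 + 53 + 38 + 19 = 371.
Each contributed unit returns 2.700 to the group, so the social optimum is full contribution by everyone: group total = 2.700 × 371 = 1001.70.
Efficiency loss = (2.700 − 1) × 371 = 630.70.

630.70 dollars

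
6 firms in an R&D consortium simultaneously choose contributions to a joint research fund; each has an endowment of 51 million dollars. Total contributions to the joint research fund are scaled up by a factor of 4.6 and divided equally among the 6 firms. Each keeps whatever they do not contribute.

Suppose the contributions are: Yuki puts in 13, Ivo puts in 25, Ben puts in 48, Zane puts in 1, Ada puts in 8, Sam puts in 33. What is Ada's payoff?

Total contributed: 13 + 25 + 48 + 1 + 8 + 33 = 128.
Each receives 4.6 × 128 / 6 = 98.13 from the joint research fund.
Ada keeps 51 − 8 = 43, so Ada's payoff is 43 + 98.13 = 141.13.

141.13 million dollars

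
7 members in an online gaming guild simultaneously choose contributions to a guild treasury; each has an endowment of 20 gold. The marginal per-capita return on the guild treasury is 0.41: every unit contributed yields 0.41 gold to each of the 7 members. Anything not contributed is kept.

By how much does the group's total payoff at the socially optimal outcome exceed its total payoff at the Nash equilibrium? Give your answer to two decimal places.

The private return per contributed unit is 0.41 < 1, so contributing 0 is dominant for every player. At the Nash equilibrium everyone keeps their 20, and the group total is 7 × 20 = 140.
Each contributed unit returns 2.870 to the group as a whole (0.41 to each of 7 players), which exceeds 1, so the social optimum is full contribution: group total = 2.870 × 140 = 401.80.
Efficiency loss = 401.80 − 140 = 261.80.

261.80 gold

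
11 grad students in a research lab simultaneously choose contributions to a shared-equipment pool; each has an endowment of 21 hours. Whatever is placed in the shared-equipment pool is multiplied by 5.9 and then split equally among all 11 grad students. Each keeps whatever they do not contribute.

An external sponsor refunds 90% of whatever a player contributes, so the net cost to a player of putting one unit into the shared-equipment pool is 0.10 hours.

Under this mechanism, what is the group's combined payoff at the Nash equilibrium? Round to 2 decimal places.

1570.80 hours

The effective private return per unit is now (5.9/11) / 0.10 = 5.3636 > 1, so every player's dominant strategy flips to full contribution.
At the Nash equilibrium everyone contributes 21. Group total payoff = 11 × (21 × 0.90 + 5.9 × 21) = 1570.80.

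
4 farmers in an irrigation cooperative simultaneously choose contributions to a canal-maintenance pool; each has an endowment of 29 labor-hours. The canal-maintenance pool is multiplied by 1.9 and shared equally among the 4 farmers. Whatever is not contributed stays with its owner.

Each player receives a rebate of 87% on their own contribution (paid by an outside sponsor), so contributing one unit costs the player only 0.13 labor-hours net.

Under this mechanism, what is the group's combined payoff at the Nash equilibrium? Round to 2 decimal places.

The effective private return per unit is now (1.9/4) / 0.13 = 3.6538 > 1, so every player's dominant strategy flips to full contribution.
So the Nash equilibrium is full contribution by all 4; the group earns 4 × (29 × 0.87 + 1.9 × 29) = 321.32.

321.32 labor-hours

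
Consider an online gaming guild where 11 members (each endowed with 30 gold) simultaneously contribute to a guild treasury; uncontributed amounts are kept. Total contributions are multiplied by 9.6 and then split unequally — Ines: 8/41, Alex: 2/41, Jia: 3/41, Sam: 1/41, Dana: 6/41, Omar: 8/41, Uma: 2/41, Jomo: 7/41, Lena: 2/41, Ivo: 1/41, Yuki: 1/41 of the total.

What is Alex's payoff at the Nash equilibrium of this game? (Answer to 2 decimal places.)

86.20 gold

For player j, contributing a unit is worthwhile iff 9.6 × (j's share) ≥ 1, i.e. iff j's share is at least 0.1042.
Ines, Dana, Omar and Jomo are above the threshold, contributing 30 each; the remaining 7 contribute 0. Total contributed: 120.
Alex keeps 30 and receives 9.6 × 120 × 2/41 = 56.20 from the guild treasury, for a payoff of 86.20.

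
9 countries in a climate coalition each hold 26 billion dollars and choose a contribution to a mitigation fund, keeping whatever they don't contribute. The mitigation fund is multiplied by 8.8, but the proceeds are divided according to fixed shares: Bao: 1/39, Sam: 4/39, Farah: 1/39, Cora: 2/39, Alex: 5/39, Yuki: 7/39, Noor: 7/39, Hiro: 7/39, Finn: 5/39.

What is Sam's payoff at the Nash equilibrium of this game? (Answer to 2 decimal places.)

143.33 billion dollars

For player j, contributing a unit is worthwhile iff 8.8 × (j's share) ≥ 1, i.e. iff j's share is at least 0.1136.
Alex, Yuki, Noor, Hiro and Finn clear that bar, contributing 26 each; the remaining 4 contribute 0. Total contributed: 130.
Sam keeps 26 and receives 8.8 × 130 × 4/39 = 117.33 from the mitigation fund, for a payoff of 143.33.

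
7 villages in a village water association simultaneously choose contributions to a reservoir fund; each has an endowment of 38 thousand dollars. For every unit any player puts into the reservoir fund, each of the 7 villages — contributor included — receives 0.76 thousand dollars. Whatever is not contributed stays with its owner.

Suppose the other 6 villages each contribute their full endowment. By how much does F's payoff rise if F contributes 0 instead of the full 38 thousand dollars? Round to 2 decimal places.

Switching from a contribution of 38 to 0 lets F keep an extra 38 thousand dollars, but lowers the reservoir fund by 38, which costs F their own share of that drop: 0.76 × 38 = 28.88.
Net gain = 38 − 28.88 = 9.12. The private return per contributed unit (0.76) is below 1, so free-riding is indeed the best response regardless of what the others do.

9.12 thousand dollars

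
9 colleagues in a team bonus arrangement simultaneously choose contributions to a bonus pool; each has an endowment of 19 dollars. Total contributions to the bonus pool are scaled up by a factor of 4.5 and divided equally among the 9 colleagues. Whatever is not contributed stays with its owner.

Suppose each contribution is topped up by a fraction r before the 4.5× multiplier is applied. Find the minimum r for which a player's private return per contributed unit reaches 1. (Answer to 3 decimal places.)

With matching at rate r, one contributed unit becomes (1 + r) in the bonus pool and returns 4.5 × (1 + r) / 9 to the contributor.
Setting this equal to 1: 1 + r = 9/4.5 = 2.0000.
So the minimum matching rate is r = 2.0000 − 1 = 1.000.

1.000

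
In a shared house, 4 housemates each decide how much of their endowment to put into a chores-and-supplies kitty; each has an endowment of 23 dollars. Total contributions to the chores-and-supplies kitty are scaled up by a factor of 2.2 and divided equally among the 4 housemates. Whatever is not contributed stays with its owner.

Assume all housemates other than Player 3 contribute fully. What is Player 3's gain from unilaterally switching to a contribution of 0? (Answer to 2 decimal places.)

10.35 dollars

Switching from a contribution of 23 to 0 lets Player 3 keep an extra 23 dollars, but lowers the chores-and-supplies kitty by 23, which costs Player 3 their own share of that drop: 2.2/4 × 23 = 12.65.
Net gain = 23 − 12.65 = 10.35. The private return per contributed unit (0.5500) is below 1, so free-riding is indeed the best response regardless of what the others do.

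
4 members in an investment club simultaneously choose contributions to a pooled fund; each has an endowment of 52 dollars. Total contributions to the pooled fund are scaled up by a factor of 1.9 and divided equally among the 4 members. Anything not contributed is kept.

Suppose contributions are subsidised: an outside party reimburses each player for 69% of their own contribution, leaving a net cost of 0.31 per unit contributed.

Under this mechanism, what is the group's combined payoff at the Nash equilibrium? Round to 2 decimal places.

Under the mechanism each unit contributed yields (1.9/4) / 0.31 = 1.5323 back to its contributor per unit of net cost, which exceeds 1, making full contribution the dominant choice for everyone.
So the Nash equilibrium is full contribution by all 4; the group earns 4 × (52 × 0.69 + 1.9 × 52) = 538.72.

538.72 dollars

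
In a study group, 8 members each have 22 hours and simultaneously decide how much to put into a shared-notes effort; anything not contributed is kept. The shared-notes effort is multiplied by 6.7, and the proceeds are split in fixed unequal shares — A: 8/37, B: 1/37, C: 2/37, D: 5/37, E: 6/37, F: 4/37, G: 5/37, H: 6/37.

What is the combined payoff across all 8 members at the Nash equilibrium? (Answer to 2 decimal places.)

552.20 hours

For player j, contributing a unit is worthwhile iff 6.7 × (j's share) ≥ 1, i.e. iff j's share is at least 0.1493.
The shares above 0.1493 belong to A, E and H, contributing 22 each; the remaining 5 contribute 0. Total contributed: 66.
The shared-notes effort pays out 6.7 × 66 = 442.20 in total (split across the unequal shares, but the aggregate is all that matters for the group sum).
The 5 free-riders keep 22 each, adding 110. Group total = 110 + 442.20 = 552.20.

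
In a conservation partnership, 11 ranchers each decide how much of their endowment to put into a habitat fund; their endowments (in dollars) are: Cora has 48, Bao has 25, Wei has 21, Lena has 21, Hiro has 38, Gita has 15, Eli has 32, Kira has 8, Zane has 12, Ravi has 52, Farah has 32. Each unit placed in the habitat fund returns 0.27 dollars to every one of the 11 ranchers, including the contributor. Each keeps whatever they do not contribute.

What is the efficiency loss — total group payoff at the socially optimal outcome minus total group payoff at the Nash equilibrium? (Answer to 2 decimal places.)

The private return per contributed unit is 0.27 < 1 for everyone, so the Nash equilibrium is zero contribution and the group total is Σ E_j = 48 + 25 + 21 + 21 + 38 + 15 + 32 + 8 + 12 + 52 + 32 = 304.
Each contributed unit returns 2.970 to the group, so the social optimum is full contribution by everyone: group total = 2.970 × 304 = 902.88.
Efficiency loss = (2.970 − 1) × 304 = 598.88.

598.88 dollars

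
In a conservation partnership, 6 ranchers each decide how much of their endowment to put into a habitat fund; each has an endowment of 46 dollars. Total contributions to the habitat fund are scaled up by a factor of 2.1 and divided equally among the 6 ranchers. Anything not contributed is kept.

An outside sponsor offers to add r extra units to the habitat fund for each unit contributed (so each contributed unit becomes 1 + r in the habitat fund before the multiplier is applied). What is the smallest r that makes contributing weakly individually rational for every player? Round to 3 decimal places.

1.857

With matching at rate r, one contributed unit becomes (1 + r) in the habitat fund and returns 2.1 × (1 + r) / 6 to the contributor.
Setting this equal to 1: 1 + r = 6/2.1 = 2.8571.
So the minimum matching rate is r = 2.8571 − 1 = 1.857.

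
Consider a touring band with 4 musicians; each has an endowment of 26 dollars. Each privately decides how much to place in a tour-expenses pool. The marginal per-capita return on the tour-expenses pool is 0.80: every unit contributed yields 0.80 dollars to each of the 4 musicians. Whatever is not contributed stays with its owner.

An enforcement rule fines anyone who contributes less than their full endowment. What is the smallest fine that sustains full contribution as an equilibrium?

Given the others contribute fully, the best deviation is to contribute 0 (any partial contribution still incurs the fine and gives up units whose private return 0.80 is below 1).
Deviating from 26 to 0 saves 26 dollars but forfeits the deviator's share of the drop in the tour-expenses pool: 0.80 × 26 = 20.80.
So the deviation gain is 26 − 20.80 = 5.20, and the fine must be at least 5.20 dollars to wipe it out.

5.20 dollars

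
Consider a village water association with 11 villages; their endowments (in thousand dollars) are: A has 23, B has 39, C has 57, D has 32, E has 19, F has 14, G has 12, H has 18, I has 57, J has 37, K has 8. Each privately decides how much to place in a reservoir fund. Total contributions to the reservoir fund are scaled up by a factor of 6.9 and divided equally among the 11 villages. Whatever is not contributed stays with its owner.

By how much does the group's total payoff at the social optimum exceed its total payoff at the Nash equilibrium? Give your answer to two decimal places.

1864.40 thousand dollars

The private return per contributed unit is 6.9/11 = 0.6273 < 1 for every player regardless of endowment, so the Nash equilibrium is zero contribution and the group total is Σ E_j = 23 + 39 + 57 + 32 + 19 + 14 + 12 + 18 + 57 + 37 + 8 = 316.
Each contributed unit returns 6.900 to the group, so the social optimum is full contribution by everyone: group total = 6.900 × 316 = 2180.40.
Efficiency loss = (6.900 − 1) × 316 = 1864.40.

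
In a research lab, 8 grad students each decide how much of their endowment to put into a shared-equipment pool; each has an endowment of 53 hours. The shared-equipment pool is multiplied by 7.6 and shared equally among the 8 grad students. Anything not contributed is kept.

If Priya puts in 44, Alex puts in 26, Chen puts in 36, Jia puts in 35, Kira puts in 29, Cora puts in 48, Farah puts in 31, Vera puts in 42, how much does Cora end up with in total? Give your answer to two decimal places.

Total contributed: 44 + 26 + 36 + 35 + 29 + 48 + 31 + 42 = 291.
Each receives 7.6 × 291 / 8 = 276.45 from the shared-equipment pool.
Cora keeps 53 − 48 = 5, so Cora's payoff is 5 + 276.45 = 281.45.

281.45 hours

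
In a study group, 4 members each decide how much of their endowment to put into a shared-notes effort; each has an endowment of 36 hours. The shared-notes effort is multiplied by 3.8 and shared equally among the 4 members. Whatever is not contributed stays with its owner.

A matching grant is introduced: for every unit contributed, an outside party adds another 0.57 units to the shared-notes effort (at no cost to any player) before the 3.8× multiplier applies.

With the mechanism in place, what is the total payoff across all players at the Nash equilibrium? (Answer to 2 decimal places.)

859.10 hours

With the mechanism, a contributed unit returns 3.8 × 1.57 / 4 = 1.4915 per unit of net cost to the contributor — now above 1 — so contributing fully is weakly dominant for every player.
At the Nash equilibrium everyone contributes 36. Group total payoff = 3.8 × 1.57 × 144 = 859.10.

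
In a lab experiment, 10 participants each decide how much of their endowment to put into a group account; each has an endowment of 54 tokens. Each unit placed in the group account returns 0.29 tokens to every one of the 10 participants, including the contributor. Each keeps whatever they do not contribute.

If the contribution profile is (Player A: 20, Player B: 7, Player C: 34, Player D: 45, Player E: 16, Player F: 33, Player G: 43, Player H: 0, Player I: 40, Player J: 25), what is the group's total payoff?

Total contributed: 20 + 7 + 34 + 45 + 16 + 33 + 43 + 0 + 40 + 25 = 263; total kept: 10 × 54 − 263 = 277.
The group account pays out 0.29 × 10 × 263 = 762.70 in aggregate.
Group total = 277 + 762.70 = 1039.70.

1039.70 tokens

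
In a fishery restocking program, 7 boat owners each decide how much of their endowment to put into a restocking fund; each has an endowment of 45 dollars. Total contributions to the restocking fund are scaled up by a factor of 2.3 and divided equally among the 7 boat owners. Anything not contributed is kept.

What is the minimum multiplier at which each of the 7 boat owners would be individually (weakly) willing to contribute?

7

A contributed unit returns (multiplier)/7 to its contributor.
This reaches 1 exactly when the multiplier is 7.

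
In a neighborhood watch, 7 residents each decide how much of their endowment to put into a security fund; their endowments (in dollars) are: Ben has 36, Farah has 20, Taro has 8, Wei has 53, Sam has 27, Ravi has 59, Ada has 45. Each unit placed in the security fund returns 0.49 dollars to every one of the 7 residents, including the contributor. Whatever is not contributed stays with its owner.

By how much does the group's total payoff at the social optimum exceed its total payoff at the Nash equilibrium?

The private return per contributed unit is 0.49 < 1 for everyone, so the Nash equilibrium is zero contribution and the group total is Σ E_j = 36 + 20 + 8 + 53 + 27 + 59 + 45 = 248.
Each contributed unit returns 3.430 to the group, so the social optimum is full contribution by everyone: group total = 3.430 × 248 = 850.64.
Efficiency loss = (3.430 − 1) × 248 = 602.64.

602.64 dollars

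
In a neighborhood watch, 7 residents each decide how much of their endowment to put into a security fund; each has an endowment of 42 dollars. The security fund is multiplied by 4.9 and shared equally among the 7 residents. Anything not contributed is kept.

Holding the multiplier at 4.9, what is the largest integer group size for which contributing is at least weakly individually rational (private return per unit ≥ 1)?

Private return per unit is 4.9/(group size), which is ≥ 1 whenever the group size is ≤ 4.9.
The largest such integer is 4.

4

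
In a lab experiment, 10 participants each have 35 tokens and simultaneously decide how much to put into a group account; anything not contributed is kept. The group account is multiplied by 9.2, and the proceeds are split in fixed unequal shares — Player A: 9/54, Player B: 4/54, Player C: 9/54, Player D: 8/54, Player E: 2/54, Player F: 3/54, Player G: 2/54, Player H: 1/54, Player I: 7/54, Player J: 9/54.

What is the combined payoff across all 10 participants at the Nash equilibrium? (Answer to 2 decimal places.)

1785.00 tokens

A player with share s gets back 9.2·s per unit contributed, so full contribution is dominant for anyone with s > 1/9.2 = 0.1087 and zero contribution is dominant for anyone below.
Player A, Player C, Player D, Player I and Player J clear that bar, contributing 35 each; the remaining 5 contribute 0. Total contributed: 175.
The group account pays out 9.2 × 175 = 1610.00 in total (split across the unequal shares, but the aggregate is all that matters for the group sum).
The 5 free-riders keep 35 each, adding 175. Group total = 175 + 1610.00 = 1785.00.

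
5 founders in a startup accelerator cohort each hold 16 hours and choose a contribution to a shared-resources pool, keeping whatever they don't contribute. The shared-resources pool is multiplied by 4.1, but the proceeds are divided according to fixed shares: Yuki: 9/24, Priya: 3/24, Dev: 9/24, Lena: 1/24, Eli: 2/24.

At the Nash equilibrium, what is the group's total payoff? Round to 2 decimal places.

179.20 hours

Each unit j contributes comes back to j as 4.1 × (j's share), so j prefers to contribute only if that share exceeds 1/4.1 = 0.2439; otherwise keeping the unit dominates.
Yuki and Dev clear that bar, contributing 16 each; the remaining 3 contribute 0. Total contributed: 32.
The shared-resources pool pays out 4.1 × 32 = 131.20 in total (split across the unequal shares, but the aggregate is all that matters for the group sum).
The 3 free-riders keep 16 each, adding 48. Group total = 48 + 131.20 = 179.20.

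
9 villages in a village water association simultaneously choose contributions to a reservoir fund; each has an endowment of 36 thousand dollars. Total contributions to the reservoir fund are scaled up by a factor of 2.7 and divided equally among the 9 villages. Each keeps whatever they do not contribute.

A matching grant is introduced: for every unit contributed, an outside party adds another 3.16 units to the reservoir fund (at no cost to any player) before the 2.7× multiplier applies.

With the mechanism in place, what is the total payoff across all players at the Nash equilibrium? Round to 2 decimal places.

3639.17 thousand dollars

The effective private return per unit is now 2.7 × 4.16 / 9 = 1.2480 > 1, so every player's dominant strategy flips to full contribution.
So the Nash equilibrium is full contribution by all 9; the group earns 2.7 × 4.16 × 324 = 3639.17.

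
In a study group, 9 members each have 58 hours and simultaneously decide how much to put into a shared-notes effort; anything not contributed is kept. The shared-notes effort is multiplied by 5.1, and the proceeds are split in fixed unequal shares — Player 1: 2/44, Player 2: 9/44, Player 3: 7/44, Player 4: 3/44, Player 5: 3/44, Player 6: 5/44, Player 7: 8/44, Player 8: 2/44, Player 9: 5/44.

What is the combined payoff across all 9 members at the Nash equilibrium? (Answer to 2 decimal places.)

Player j's private return per contributed unit is 5.1 × (j's share). Contributing is weakly dominant for j when that share is at least 1/5.1 = 0.1961, and contributing 0 is dominant otherwise.
Player 2 alone (share 9/44) is above the threshold, contributing 58; the remaining 8 contribute 0. Total contributed: 58.
The shared-notes effort pays out 5.1 × 58 = 295.80 in total (split across the unequal shares, but the aggregate is all that matters for the group sum).
The 8 free-riders keep 58 each, adding 464. Group total = 464 + 295.80 = 759.80.

759.80 hours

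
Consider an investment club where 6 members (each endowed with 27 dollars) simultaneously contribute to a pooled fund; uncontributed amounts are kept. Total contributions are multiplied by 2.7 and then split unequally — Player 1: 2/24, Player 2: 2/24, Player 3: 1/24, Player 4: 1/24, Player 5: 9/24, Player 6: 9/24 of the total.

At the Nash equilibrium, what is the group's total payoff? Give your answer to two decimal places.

A player with share s gets back 2.7·s per unit contributed, so full contribution is dominant for anyone with s > 1/2.7 = 0.3704 and zero contribution is dominant for anyone below.
Player 5 and Player 6 clear that bar, contributing 27 each; the remaining 4 contribute 0. Total contributed: 54.
The pooled fund pays out 2.7 × 54 = 145.80 in total (split across the unequal shares, but the aggregate is all that matters for the group sum).
The 4 free-riders keep 27 each, adding 108. Group total = 108 + 145.80 = 253.80.

253.80 dollars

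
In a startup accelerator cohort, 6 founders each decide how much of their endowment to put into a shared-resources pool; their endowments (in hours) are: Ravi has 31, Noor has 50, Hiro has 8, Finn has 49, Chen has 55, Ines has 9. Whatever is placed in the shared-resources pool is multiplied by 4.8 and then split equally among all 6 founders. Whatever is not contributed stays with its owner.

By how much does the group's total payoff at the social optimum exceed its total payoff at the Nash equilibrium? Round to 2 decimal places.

The private return per contributed unit is 4.8/6 = 0.8000 < 1 for every player regardless of endowment, so the Nash equilibrium is zero contribution and the group total is Σ E_j = 31 + 50 + 8 + 49 + 55 + 9 = 202.
Each contributed unit returns 4.800 to the group, so the social optimum is full contribution by everyone: group total = 4.800 × 202 = 969.60.
Efficiency loss = (4.800 − 1) × 202 = 767.60.

767.60 hours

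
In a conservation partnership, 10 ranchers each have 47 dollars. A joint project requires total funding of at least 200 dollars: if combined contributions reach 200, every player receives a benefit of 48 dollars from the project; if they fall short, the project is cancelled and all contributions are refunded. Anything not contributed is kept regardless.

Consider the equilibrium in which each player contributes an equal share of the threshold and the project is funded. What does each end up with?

75 dollars

Equal share of the threshold: 200/10 = 20.
At this profile no one gains by cutting their contribution: any cut drops the total below 200, the project is cancelled, contributions are refunded, and the deviator ends with 47, which is less than 47 − 20 + 48 = 75. Contributing more than 20 just wastes the excess. So contributing exactly 20 is a best response.
Each player's payoff: 47 − 20 + 48 = 75.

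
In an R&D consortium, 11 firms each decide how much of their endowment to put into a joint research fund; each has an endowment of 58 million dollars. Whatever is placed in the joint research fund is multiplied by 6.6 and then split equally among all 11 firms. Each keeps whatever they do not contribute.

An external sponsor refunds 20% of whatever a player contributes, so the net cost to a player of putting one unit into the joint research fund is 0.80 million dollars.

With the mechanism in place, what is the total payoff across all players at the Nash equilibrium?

With the mechanism, a contributed unit returns (6.6/11) / 0.80 = 0.7500 per unit of net cost — still below 1 — so contributing 0 remains dominant for every player.
Everyone keeps their endowment and the group total is 11 × 58 = 638.

638.00 million dollars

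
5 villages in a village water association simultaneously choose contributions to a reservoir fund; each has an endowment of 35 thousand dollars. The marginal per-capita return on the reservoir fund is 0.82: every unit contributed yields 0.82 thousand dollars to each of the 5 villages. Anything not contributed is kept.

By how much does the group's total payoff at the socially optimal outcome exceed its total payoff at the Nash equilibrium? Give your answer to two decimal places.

542.50 thousand dollars

The private return per contributed unit is 0.82 < 1, so contributing 0 is dominant for every player. At the Nash equilibrium everyone keeps their 35, and the group total is 5 × 35 = 175.
Each contributed unit returns 4.100 to the group as a whole (0.82 to each of 5 players), which exceeds 1, so the social optimum is full contribution: group total = 4.100 × 175 = 717.50.
Efficiency loss = 717.50 − 175 = 542.50.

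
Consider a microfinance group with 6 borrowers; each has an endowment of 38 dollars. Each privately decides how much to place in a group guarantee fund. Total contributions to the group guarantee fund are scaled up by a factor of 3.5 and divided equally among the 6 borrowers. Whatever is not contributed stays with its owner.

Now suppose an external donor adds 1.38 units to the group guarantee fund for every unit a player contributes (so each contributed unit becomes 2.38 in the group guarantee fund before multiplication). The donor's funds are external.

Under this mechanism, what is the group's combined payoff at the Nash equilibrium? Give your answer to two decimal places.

Under the mechanism each unit contributed yields 3.5 × 2.38 / 6 = 1.3883 back to its contributor per unit of net cost, which exceeds 1, making full contribution the dominant choice for everyone.
So the Nash equilibrium is full contribution by all 6; the group earns 3.5 × 2.38 × 228 = 1899.24.

1899.24 dollars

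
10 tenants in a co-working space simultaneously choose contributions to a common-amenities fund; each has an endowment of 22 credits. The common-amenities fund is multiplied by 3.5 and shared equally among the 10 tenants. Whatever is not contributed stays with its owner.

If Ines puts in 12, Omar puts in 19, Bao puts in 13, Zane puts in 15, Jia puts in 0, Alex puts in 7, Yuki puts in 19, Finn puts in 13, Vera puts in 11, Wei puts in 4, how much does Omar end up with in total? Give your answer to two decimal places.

Total contributed: 12 + 19 + 13 + 15 + 0 + 7 + 19 + 13 + 11 + 4 = 113.
Each receives 3.5 × 113 / 10 = 39.55 from the common-amenities fund.
Omar keeps 22 − 19 = 3, so Omar's payoff is 3 + 39.55 = 42.55.

42.55 credits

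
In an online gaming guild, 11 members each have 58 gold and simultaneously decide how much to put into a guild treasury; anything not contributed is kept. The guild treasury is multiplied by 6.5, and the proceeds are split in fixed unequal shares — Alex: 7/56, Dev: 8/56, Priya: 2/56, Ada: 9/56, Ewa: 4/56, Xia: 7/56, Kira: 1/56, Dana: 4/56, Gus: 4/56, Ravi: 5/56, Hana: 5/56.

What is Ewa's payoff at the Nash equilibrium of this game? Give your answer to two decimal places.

A player with share s gets back 6.5·s per unit contributed, so full contribution is dominant for anyone with s > 1/6.5 = 0.1538 and zero contribution is dominant for anyone below.
Only Ada (9/56) clears that bar, contributing 58; the remaining 10 contribute 0. Total contributed: 58.
Ewa keeps 58 and receives 6.5 × 58 × 4/56 = 26.93 from the guild treasury, for a payoff of 84.93.

84.93 gold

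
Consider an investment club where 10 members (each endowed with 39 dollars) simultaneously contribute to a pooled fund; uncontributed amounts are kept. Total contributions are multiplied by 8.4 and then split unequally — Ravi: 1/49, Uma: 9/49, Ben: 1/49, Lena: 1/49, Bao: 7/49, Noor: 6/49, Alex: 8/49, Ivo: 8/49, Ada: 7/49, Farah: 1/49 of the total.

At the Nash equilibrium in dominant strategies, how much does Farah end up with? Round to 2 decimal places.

A player with share s gets back 8.4·s per unit contributed, so full contribution is dominant for anyone with s > 1/8.4 = 0.1190 and zero contribution is dominant for anyone below.
The shares above 0.1190 belong to Uma, Bao, Noor, Alex, Ivo and Ada, contributing 39 each; the remaining 4 contribute 0. Total contributed: 234.
Farah keeps 39 and receives 8.4 × 234 × 1/49 = 40.11 from the pooled fund, for a payoff of 79.11.

79.11 dollars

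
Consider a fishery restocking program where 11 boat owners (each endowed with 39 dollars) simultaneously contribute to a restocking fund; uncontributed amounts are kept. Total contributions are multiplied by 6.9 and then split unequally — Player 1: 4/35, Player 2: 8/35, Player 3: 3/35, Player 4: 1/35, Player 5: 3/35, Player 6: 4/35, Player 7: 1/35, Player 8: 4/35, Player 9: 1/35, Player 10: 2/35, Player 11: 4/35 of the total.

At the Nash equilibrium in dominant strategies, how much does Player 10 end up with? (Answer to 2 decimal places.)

A player with share s gets back 6.9·s per unit contributed, so full contribution is dominant for anyone with s > 1/6.9 = 0.1449 and zero contribution is dominant for anyone below.
The only share above 0.1449 is Player 2's 8/35, contributing 39; the remaining 10 contribute 0. Total contributed: 39.
Player 10 keeps 39 and receives 6.9 × 39 × 2/35 = 15.38 from the restocking fund, for a payoff of 54.38.

54.38 dollars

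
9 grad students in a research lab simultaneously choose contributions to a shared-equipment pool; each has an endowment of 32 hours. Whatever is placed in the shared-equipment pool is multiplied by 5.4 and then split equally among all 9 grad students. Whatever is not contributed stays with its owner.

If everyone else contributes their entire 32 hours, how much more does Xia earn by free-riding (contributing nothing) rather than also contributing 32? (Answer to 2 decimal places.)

12.80 hours

Switching from a contribution of 32 to 0 lets Xia keep an extra 32 hours, but lowers the shared-equipment pool by 32, which costs Xia their own share of that drop: 5.4/9 × 32 = 19.20.
Net gain = 32 − 19.20 = 12.80. The private return per contributed unit (0.6000) is below 1, so free-riding is indeed the best response regardless of what the others do.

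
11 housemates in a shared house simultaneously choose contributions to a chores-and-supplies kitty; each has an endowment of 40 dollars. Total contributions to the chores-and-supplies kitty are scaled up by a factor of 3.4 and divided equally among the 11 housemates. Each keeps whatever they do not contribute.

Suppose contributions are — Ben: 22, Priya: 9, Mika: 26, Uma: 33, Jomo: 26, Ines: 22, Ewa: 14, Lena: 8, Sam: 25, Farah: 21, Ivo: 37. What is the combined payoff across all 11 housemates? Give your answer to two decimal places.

1023.20 dollars

Total contributed: 22 + 9 + 26 + 33 + 26 + 22 + 14 + 8 + 25 + 21 + 37 = 243; total kept: 11 × 40 − 243 = 197.
The chores-and-supplies kitty pays out 3.4 × 243 = 826.20 in aggregate.
Group total = 197 + 826.20 = 1023.20.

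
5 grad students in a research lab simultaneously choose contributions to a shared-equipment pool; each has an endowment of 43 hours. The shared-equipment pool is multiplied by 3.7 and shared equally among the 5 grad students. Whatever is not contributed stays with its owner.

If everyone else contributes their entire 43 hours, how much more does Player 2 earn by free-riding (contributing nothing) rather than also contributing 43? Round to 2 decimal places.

11.18 hours

Switching from a contribution of 43 to 0 lets Player 2 keep an extra 43 hours, but lowers the shared-equipment pool by 43, which costs Player 2 their own share of that drop: 3.7/5 × 43 = 31.82.
Net gain = 43 − 31.82 = 11.18. The private return per contributed unit (0.7400) is below 1, so free-riding is indeed the best response regardless of what the others do.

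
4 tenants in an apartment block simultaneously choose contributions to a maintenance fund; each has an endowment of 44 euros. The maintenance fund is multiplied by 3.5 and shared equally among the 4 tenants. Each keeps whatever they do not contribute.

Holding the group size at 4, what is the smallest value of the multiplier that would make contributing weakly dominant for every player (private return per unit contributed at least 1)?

A contributed unit returns (multiplier)/4 to its contributor.
This reaches 1 exactly when the multiplier is 4.

4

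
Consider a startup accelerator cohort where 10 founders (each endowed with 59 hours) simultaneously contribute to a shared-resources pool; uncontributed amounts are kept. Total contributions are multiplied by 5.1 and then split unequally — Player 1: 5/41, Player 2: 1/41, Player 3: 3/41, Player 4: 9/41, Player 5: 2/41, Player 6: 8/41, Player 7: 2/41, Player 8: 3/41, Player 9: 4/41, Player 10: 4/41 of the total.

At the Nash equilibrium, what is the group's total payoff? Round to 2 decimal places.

Player j's private return per contributed unit is 5.1 × (j's share). Contributing is weakly dominant for j when that share is at least 1/5.1 = 0.1961, and contributing 0 is dominant otherwise.
The only share above 0.1961 is Player 4's 9/41, contributing 59; the remaining 9 contribute 0. Total contributed: 59.
The shared-resources pool pays out 5.1 × 59 = 300.90 in total (split across the unequal shares, but the aggregate is all that matters for the group sum).
The 9 free-riders keep 59 each, adding 531. Group total = 531 + 300.90 = 831.90.

831.90 hours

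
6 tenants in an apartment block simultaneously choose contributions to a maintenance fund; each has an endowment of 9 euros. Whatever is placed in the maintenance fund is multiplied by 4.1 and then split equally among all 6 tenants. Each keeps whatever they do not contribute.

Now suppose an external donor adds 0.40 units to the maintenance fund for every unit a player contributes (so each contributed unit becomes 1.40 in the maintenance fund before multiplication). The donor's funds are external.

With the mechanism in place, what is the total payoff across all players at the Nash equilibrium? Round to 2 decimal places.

Even with the mechanism, each unit contributed returns only 4.1 × 1.40 / 6 = 0.9567 per unit of net cost, so contributing nothing is still dominant.
At the Nash equilibrium no one contributes; group total payoff = 6 × 9 = 54.

54.00 euros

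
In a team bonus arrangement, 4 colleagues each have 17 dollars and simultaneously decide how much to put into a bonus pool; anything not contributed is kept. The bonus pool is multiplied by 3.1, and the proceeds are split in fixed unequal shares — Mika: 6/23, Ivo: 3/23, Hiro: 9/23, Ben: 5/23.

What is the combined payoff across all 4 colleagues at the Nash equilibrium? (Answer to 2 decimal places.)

A player with share s gets back 3.1·s per unit contributed, so full contribution is dominant for anyone with s > 1/3.1 = 0.3226 and zero contribution is dominant for anyone below.
Only Hiro (9/23) clears that bar, contributing 17; the remaining 3 contribute 0. Total contributed: 17.
The bonus pool pays out 3.1 × 17 = 52.70 in total (split across the unequal shares, but the aggregate is all that matters for the group sum).
The 3 free-riders keep 17 each, adding 51. Group total = 51 + 52.70 = 103.70.

103.70 dollars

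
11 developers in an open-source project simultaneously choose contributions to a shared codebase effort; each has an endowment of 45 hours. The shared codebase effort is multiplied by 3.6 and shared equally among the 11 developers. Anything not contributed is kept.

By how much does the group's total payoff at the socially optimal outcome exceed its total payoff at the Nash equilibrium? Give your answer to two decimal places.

Each contributed unit returns 3.6/11 = 0.3273 to its contributor — below 1 — so contributing 0 is dominant for every player. At the Nash equilibrium everyone keeps their 45, and the group total is 11 × 45 = 495.
Each contributed unit returns 3.600 to the group as a whole (0.3273 to each of 11 players), which exceeds 1, so the social optimum is full contribution: group total = 3.600 × 495 = 1782.00.
Efficiency loss = 1782.00 − 495 = 1287.00.

1287.00 hours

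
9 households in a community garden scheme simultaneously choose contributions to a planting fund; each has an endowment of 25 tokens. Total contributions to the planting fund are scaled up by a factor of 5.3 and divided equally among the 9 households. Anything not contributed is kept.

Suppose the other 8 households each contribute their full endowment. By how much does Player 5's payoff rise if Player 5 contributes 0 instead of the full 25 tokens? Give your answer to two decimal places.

10.28 tokens

Switching from a contribution of 25 to 0 lets Player 5 keep an extra 25 tokens, but lowers the planting fund by 25, which costs Player 5 their own share of that drop: 5.3/9 × 25 = 14.72.
Net gain = 25 − 14.72 = 10.28. The private return per contributed unit (0.5889) is below 1, so free-riding is indeed the best response regardless of what the others do.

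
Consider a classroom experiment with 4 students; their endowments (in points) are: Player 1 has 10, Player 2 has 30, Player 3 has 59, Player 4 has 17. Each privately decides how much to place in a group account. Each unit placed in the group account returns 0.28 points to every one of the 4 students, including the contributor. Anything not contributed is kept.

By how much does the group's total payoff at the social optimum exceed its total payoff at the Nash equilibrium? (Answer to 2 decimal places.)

The private return per contributed unit is 0.28 < 1 for everyone, so the Nash equilibrium is zero contribution and the group total is Σ E_j = 10 + 30 + 59 + 17 = 116.
Each contributed unit returns 1.120 to the group, so the social optimum is full contribution by everyone: group total = 1.120 × 116 = 129.92.
Efficiency loss = (1.120 − 1) × 116 = 13.92.

13.92 points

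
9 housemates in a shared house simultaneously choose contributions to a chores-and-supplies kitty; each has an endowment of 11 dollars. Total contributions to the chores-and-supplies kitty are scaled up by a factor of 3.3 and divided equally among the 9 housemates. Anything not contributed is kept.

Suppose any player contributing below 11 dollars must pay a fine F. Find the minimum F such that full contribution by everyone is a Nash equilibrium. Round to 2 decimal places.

6.97 dollars

Given the others contribute fully, the best deviation is to contribute 0 (any partial contribution still incurs the fine and gives up units whose private return 0.3667 is below 1).
Deviating from 11 to 0 saves 11 dollars but forfeits the deviator's share of the drop in the chores-and-supplies kitty: 3.3/9 × 11 = 4.03.
So the deviation gain is 11 − 4.03 = 6.97, and the fine must be at least 6.97 dollars to wipe it out.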